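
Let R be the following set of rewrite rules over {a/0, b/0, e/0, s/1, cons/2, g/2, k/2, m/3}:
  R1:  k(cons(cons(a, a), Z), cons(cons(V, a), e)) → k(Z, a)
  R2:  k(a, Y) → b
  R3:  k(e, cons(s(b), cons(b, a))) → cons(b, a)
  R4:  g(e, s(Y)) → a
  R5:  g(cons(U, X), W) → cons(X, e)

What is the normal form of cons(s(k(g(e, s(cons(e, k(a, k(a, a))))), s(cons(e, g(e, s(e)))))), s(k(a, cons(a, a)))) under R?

1. cons(s(k(g(e, s(cons(e, k(a, k(a, a))))), s(cons(e, g(e, s(e)))))), s(k(a, cons(a, a))))  →  cons(s(k(a, s(cons(e, g(e, s(e)))))), s(k(a, cons(a, a))))   [R4 at 1.1.1]
2. cons(s(k(a, s(cons(e, g(e, s(e)))))), s(k(a, cons(a, a))))  →  cons(s(b), s(k(a, cons(a, a))))   [R2 at 1.1]
3. cons(s(b), s(k(a, cons(a, a))))  →  cons(s(b), s(b))   [R2 at 2.1]

cons(s(b), s(b))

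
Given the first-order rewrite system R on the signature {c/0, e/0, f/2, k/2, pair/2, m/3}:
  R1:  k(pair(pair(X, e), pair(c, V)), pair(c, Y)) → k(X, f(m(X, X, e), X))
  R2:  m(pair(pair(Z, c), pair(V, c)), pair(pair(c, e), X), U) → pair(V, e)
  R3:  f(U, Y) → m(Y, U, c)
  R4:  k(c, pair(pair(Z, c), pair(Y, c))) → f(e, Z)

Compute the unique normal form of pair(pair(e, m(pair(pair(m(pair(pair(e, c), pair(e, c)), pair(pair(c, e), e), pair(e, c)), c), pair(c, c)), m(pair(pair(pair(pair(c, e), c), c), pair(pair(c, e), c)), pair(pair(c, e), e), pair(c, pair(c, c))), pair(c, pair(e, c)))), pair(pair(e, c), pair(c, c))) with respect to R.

pair(pair(e, pair(c, e)), pair(pair(e, c), pair(c, c)))

1. pair(pair(e, m(pair(pair(m(pair(pair(e, c), pair(e, c)), pair(pair(c, e), e), pair(e, c)), c), pair(c, c)), m(pair(pair(pair(pair(c, e), c), c), pair(pair(c, e), c)), pair(pair(c, e), e), pair(c, pair(c, c))), pair(c, pair(e, c)))), pair(pair(e, c), pair(c, c)))  →  pair(pair(e, m(pair(pair(pair(e, e), c), pair(c, c)), m(pair(pair(pair(pair(c, e), c), c), pair(pair(c, e), c)), pair(pair(c, e), e), pair(c, pair(c, c))), pair(c, pair(e, c)))), pair(pair(e, c), pair(c, c)))   [R2 at 1.2.1.1.1]
2. pair(pair(e, m(pair(pair(pair(e, e), c), pair(c, c)), m(pair(pair(pair(pair(c, e), c), c), pair(pair(c, e), c)), pair(pair(c, e), e), pair(c, pair(c, c))), pair(c, pair(e, c)))), pair(pair(e, c), pair(c, c)))  →  pair(pair(e, m(pair(pair(pair(e, e), c), pair(c, c)), pair(pair(c, e), e), pair(c, pair(e, c)))), pair(pair(e, c), pair(c, c)))   [R2 at 1.2.2]
3. pair(pair(e, m(pair(pair(pair(e, e), c), pair(c, c)), pair(pair(c, e), e), pair(c, pair(e, c)))), pair(pair(e, c), pair(c, c)))  →  pair(pair(e, pair(c, e)), pair(pair(e, c), pair(c, c)))   [R2 at 1.2]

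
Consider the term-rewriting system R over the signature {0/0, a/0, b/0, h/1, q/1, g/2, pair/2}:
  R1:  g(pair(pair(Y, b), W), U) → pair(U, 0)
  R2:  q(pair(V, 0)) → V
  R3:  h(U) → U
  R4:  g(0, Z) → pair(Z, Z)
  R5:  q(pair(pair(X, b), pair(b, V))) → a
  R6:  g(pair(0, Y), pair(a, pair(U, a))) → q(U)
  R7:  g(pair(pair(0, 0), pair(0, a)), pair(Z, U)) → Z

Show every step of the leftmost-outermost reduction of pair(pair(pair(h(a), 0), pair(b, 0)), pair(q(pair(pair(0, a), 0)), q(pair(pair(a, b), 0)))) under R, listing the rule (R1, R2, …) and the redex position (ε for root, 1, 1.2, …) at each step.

1. pair(pair(pair(h(a), 0), pair(b, 0)), pair(q(pair(pair(0, a), 0)), q(pair(pair(a, b), 0))))  →  pair(pair(pair(a, 0), pair(b, 0)), pair(q(pair(pair(0, a), 0)), q(pair(pair(a, b), 0))))   [R3 at 1.1.1]
2. pair(pair(pair(a, 0), pair(b, 0)), pair(q(pair(pair(0, a), 0)), q(pair(pair(a, b), 0))))  →  pair(pair(pair(a, 0), pair(b, 0)), pair(pair(0, a), q(pair(pair(a, b), 0))))   [R2 at 2.1]
3. pair(pair(pair(a, 0), pair(b, 0)), pair(pair(0, a), q(pair(pair(a, b), 0))))  →  pair(pair(pair(a, 0), pair(b, 0)), pair(pair(0, a), pair(a, b)))   [R2 at 2.2]

pair(pair(pair(a, 0), pair(b, 0)), pair(pair(0, a), pair(a, b)))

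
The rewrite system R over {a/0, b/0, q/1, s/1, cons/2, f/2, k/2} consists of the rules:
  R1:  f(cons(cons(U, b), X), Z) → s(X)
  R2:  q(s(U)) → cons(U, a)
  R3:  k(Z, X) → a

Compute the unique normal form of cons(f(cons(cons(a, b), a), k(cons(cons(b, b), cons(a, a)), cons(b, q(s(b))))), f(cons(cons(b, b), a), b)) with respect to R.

1. cons(f(cons(cons(a, b), a), k(cons(cons(b, b), cons(a, a)), cons(b, q(s(b))))), f(cons(cons(b, b), a), b))  →  cons(s(a), f(cons(cons(b, b), a), b))   [R1 at 1]
2. cons(s(a), f(cons(cons(b, b), a), b))  →  cons(s(a), s(a))   [R1 at 2]

cons(s(a), s(a))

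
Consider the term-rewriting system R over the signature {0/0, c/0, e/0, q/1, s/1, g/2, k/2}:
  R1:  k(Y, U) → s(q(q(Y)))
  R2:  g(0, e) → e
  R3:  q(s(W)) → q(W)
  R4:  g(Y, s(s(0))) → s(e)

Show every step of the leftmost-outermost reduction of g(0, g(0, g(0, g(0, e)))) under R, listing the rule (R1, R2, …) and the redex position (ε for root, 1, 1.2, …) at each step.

e

1. g(0, g(0, g(0, g(0, e))))  →  g(0, g(0, g(0, e)))   [R2 at 2.2.2]
2. g(0, g(0, g(0, e)))  →  g(0, g(0, e))   [R2 at 2.2]
3. g(0, g(0, e))  →  g(0, e)   [R2 at 2]
4. g(0, e)  →  e   [R2 at ε]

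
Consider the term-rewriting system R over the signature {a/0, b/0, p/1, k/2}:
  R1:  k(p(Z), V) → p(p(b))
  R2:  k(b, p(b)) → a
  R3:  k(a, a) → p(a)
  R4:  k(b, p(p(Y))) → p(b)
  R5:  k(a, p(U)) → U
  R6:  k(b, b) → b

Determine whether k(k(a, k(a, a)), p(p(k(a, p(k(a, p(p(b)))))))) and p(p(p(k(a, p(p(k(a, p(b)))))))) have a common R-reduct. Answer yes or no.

no — NF(t₁) = p(p(b)), NF(t₂) = p(p(p(p(b))))

Reduce t₁ = k(k(a, k(a, a)), p(p(k(a, p(k(a, p(p(b)))))))):
1. k(k(a, k(a, a)), p(p(k(a, p(k(a, p(p(b))))))))  →  k(k(a, p(a)), p(p(k(a, p(k(a, p(p(b))))))))   [R3 at 1.2]
2. k(k(a, p(a)), p(p(k(a, p(k(a, p(p(b))))))))  →  k(a, p(p(k(a, p(k(a, p(p(b))))))))   [R5 at 1]
3. k(a, p(p(k(a, p(k(a, p(p(b))))))))  →  p(k(a, p(k(a, p(p(b))))))   [R5 at ε]
4. p(k(a, p(k(a, p(p(b))))))  →  p(k(a, p(p(b))))   [R5 at 1]
5. p(k(a, p(p(b))))  →  p(p(b))   [R5 at 1]

Reduce t₂ = p(p(p(k(a, p(p(k(a, p(b)))))))):
1. p(p(p(k(a, p(p(k(a, p(b))))))))  →  p(p(p(p(k(a, p(b))))))   [R5 at 1.1.1]
2. p(p(p(p(k(a, p(b))))))  →  p(p(p(p(b))))   [R5 at 1.1.1.1]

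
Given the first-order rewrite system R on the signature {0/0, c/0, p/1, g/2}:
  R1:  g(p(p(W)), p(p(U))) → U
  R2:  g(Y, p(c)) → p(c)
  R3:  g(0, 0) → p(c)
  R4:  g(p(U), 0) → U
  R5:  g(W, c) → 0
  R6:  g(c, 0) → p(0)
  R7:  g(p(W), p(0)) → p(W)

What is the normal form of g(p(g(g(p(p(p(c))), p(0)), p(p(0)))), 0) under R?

1. g(p(g(g(p(p(p(c))), p(0)), p(p(0)))), 0)  →  g(g(p(p(p(c))), p(0)), p(p(0)))   [R4 at ε]
2. g(g(p(p(p(c))), p(0)), p(p(0)))  →  g(p(p(p(c))), p(p(0)))   [R7 at 1]
3. g(p(p(p(c))), p(p(0)))  →  0   [R1 at ε]

0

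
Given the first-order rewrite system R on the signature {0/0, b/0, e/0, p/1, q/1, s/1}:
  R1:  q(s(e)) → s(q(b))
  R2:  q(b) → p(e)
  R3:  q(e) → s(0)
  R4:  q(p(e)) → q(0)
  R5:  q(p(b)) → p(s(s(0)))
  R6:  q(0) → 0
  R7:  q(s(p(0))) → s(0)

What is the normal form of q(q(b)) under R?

0

1. q(q(b))  →  q(p(e))   [R2 at 1]
2. q(p(e))  →  q(0)   [R4 at ε]
3. q(0)  →  0   [R6 at ε]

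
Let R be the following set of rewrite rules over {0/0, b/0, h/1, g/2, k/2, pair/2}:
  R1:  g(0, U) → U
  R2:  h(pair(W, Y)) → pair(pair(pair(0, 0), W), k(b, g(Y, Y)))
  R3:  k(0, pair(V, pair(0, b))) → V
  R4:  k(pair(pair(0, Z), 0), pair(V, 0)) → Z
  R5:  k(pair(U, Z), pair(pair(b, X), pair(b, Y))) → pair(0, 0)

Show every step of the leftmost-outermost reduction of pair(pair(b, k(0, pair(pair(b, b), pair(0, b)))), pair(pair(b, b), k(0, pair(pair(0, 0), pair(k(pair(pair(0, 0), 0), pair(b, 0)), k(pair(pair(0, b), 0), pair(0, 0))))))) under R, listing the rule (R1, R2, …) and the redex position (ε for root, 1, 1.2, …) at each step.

pair(pair(b, pair(b, b)), pair(pair(b, b), pair(0, 0)))

1. pair(pair(b, k(0, pair(pair(b, b), pair(0, b)))), pair(pair(b, b), k(0, pair(pair(0, 0), pair(k(pair(pair(0, 0), 0), pair(b, 0)), k(pair(pair(0, b), 0), pair(0, 0)))))))  →  pair(pair(b, pair(b, b)), pair(pair(b, b), k(0, pair(pair(0, 0), pair(k(pair(pair(0, 0), 0), pair(b, 0)), k(pair(pair(0, b), 0), pair(0, 0)))))))   [R3 at 1.2]
2. pair(pair(b, pair(b, b)), pair(pair(b, b), k(0, pair(pair(0, 0), pair(k(pair(pair(0, 0), 0), pair(b, 0)), k(pair(pair(0, b), 0), pair(0, 0)))))))  →  pair(pair(b, pair(b, b)), pair(pair(b, b), k(0, pair(pair(0, 0), pair(0, k(pair(pair(0, b), 0), pair(0, 0)))))))   [R4 at 2.2.2.2.1]
3. pair(pair(b, pair(b, b)), pair(pair(b, b), k(0, pair(pair(0, 0), pair(0, k(pair(pair(0, b), 0), pair(0, 0)))))))  →  pair(pair(b, pair(b, b)), pair(pair(b, b), k(0, pair(pair(0, 0), pair(0, b)))))   [R4 at 2.2.2.2.2]
4. pair(pair(b, pair(b, b)), pair(pair(b, b), k(0, pair(pair(0, 0), pair(0, b)))))  →  pair(pair(b, pair(b, b)), pair(pair(b, b), pair(0, 0)))   [R3 at 2.2]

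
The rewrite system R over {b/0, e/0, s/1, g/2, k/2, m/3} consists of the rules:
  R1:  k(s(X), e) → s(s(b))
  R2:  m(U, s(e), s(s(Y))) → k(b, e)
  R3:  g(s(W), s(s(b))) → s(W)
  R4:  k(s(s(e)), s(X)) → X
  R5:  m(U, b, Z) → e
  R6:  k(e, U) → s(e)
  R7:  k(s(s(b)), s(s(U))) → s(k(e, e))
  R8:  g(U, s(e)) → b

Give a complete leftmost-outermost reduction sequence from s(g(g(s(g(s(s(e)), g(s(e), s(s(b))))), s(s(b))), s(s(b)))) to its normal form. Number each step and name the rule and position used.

1. s(g(g(s(g(s(s(e)), g(s(e), s(s(b))))), s(s(b))), s(s(b))))  →  s(g(s(g(s(s(e)), g(s(e), s(s(b))))), s(s(b))))   [R3 at 1.1]
2. s(g(s(g(s(s(e)), g(s(e), s(s(b))))), s(s(b))))  →  s(s(g(s(s(e)), g(s(e), s(s(b))))))   [R3 at 1]
3. s(s(g(s(s(e)), g(s(e), s(s(b))))))  →  s(s(g(s(s(e)), s(e))))   [R3 at 1.1.2]
4. s(s(g(s(s(e)), s(e))))  →  s(s(b))   [R8 at 1.1]

s(s(b))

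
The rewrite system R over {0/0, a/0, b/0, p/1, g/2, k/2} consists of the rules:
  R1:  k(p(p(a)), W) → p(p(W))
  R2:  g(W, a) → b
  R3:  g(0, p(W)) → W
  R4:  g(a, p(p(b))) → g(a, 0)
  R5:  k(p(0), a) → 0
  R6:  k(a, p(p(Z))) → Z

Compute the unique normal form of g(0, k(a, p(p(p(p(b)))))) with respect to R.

1. g(0, k(a, p(p(p(p(b))))))  →  g(0, p(p(b)))   [R6 at 2]
2. g(0, p(p(b)))  →  p(b)   [R3 at ε]

p(b)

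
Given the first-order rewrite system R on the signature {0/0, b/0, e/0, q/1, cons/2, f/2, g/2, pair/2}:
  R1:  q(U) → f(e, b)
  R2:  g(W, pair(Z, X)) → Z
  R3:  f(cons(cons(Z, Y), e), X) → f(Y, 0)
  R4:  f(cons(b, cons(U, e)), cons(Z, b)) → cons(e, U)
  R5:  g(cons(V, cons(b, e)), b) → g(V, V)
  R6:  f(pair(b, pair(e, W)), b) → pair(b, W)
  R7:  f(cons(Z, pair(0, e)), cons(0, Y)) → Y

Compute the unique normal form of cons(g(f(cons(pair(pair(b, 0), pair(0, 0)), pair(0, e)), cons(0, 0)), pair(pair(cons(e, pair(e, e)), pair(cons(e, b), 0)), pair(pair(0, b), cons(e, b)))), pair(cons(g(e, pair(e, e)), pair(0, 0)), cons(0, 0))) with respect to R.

cons(pair(cons(e, pair(e, e)), pair(cons(e, b), 0)), pair(cons(e, pair(0, 0)), cons(0, 0)))

1. cons(g(f(cons(pair(pair(b, 0), pair(0, 0)), pair(0, e)), cons(0, 0)), pair(pair(cons(e, pair(e, e)), pair(cons(e, b), 0)), pair(pair(0, b), cons(e, b)))), pair(cons(g(e, pair(e, e)), pair(0, 0)), cons(0, 0)))  →  cons(pair(cons(e, pair(e, e)), pair(cons(e, b), 0)), pair(cons(g(e, pair(e, e)), pair(0, 0)), cons(0, 0)))   [R2 at 1]
2. cons(pair(cons(e, pair(e, e)), pair(cons(e, b), 0)), pair(cons(g(e, pair(e, e)), pair(0, 0)), cons(0, 0)))  →  cons(pair(cons(e, pair(e, e)), pair(cons(e, b), 0)), pair(cons(e, pair(0, 0)), cons(0, 0)))   [R2 at 2.1.1]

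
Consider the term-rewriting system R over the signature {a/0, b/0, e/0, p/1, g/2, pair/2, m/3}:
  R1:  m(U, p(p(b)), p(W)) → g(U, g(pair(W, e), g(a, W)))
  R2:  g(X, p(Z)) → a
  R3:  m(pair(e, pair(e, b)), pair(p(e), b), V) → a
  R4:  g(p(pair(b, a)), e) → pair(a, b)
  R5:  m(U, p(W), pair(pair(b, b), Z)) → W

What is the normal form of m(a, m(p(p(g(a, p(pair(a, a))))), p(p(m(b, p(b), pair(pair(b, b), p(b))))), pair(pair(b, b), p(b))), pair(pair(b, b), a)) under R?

1. m(a, m(p(p(g(a, p(pair(a, a))))), p(p(m(b, p(b), pair(pair(b, b), p(b))))), pair(pair(b, b), p(b))), pair(pair(b, b), a))  →  m(a, p(m(b, p(b), pair(pair(b, b), p(b)))), pair(pair(b, b), a))   [R5 at 2]
2. m(a, p(m(b, p(b), pair(pair(b, b), p(b)))), pair(pair(b, b), a))  →  m(b, p(b), pair(pair(b, b), p(b)))   [R5 at ε]
3. m(b, p(b), pair(pair(b, b), p(b)))  →  b   [R5 at ε]

b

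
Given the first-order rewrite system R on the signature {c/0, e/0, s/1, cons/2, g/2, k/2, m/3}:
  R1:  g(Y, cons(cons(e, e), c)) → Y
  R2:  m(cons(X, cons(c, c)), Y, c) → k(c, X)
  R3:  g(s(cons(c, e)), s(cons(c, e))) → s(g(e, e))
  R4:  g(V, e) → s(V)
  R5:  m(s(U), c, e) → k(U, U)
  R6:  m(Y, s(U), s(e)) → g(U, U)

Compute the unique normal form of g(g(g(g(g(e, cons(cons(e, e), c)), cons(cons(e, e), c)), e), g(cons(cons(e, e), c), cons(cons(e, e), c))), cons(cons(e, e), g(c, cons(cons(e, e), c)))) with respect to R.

1. g(g(g(g(g(e, cons(cons(e, e), c)), cons(cons(e, e), c)), e), g(cons(cons(e, e), c), cons(cons(e, e), c))), cons(cons(e, e), g(c, cons(cons(e, e), c))))  →  g(g(s(g(g(e, cons(cons(e, e), c)), cons(cons(e, e), c))), g(cons(cons(e, e), c), cons(cons(e, e), c))), cons(cons(e, e), g(c, cons(cons(e, e), c))))   [R4 at 1.1]
2. g(g(s(g(g(e, cons(cons(e, e), c)), cons(cons(e, e), c))), g(cons(cons(e, e), c), cons(cons(e, e), c))), cons(cons(e, e), g(c, cons(cons(e, e), c))))  →  g(g(s(g(e, cons(cons(e, e), c))), g(cons(cons(e, e), c), cons(cons(e, e), c))), cons(cons(e, e), g(c, cons(cons(e, e), c))))   [R1 at 1.1.1]
3. g(g(s(g(e, cons(cons(e, e), c))), g(cons(cons(e, e), c), cons(cons(e, e), c))), cons(cons(e, e), g(c, cons(cons(e, e), c))))  →  g(g(s(e), g(cons(cons(e, e), c), cons(cons(e, e), c))), cons(cons(e, e), g(c, cons(cons(e, e), c))))   [R1 at 1.1.1]
4. g(g(s(e), g(cons(cons(e, e), c), cons(cons(e, e), c))), cons(cons(e, e), g(c, cons(cons(e, e), c))))  →  g(g(s(e), cons(cons(e, e), c)), cons(cons(e, e), g(c, cons(cons(e, e), c))))   [R1 at 1.2]
5. g(g(s(e), cons(cons(e, e), c)), cons(cons(e, e), g(c, cons(cons(e, e), c))))  →  g(s(e), cons(cons(e, e), g(c, cons(cons(e, e), c))))   [R1 at 1]
6. g(s(e), cons(cons(e, e), g(c, cons(cons(e, e), c))))  →  g(s(e), cons(cons(e, e), c))   [R1 at 2.2]
7. g(s(e), cons(cons(e, e), c))  →  s(e)   [R1 at ε]

s(e)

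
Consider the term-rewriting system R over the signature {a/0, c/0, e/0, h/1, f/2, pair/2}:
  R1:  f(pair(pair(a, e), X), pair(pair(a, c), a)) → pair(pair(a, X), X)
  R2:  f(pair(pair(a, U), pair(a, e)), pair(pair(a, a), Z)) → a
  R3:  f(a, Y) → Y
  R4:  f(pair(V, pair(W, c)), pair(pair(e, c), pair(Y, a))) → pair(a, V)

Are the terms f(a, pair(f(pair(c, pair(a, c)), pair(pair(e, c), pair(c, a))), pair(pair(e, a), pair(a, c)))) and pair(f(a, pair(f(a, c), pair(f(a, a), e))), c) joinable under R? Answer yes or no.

Reduce t₁ = f(a, pair(f(pair(c, pair(a, c)), pair(pair(e, c), pair(c, a))), pair(pair(e, a), pair(a, c)))):
1. f(a, pair(f(pair(c, pair(a, c)), pair(pair(e, c), pair(c, a))), pair(pair(e, a), pair(a, c))))  →  pair(f(pair(c, pair(a, c)), pair(pair(e, c), pair(c, a))), pair(pair(e, a), pair(a, c)))   [R3 at ε]
2. pair(f(pair(c, pair(a, c)), pair(pair(e, c), pair(c, a))), pair(pair(e, a), pair(a, c)))  →  pair(pair(a, c), pair(pair(e, a), pair(a, c)))   [R4 at 1]

Reduce t₂ = pair(f(a, pair(f(a, c), pair(f(a, a), e))), c):
1. pair(f(a, pair(f(a, c), pair(f(a, a), e))), c)  →  pair(pair(f(a, c), pair(f(a, a), e)), c)   [R3 at 1]
2. pair(pair(f(a, c), pair(f(a, a), e)), c)  →  pair(pair(c, pair(f(a, a), e)), c)   [R3 at 1.1]
3. pair(pair(c, pair(f(a, a), e)), c)  →  pair(pair(c, pair(a, e)), c)   [R3 at 1.2.1]

no — NF(t₁) = pair(pair(a, c), pair(pair(e, a), pair(a, c))), NF(t₂) = pair(pair(c, pair(a, e)), c)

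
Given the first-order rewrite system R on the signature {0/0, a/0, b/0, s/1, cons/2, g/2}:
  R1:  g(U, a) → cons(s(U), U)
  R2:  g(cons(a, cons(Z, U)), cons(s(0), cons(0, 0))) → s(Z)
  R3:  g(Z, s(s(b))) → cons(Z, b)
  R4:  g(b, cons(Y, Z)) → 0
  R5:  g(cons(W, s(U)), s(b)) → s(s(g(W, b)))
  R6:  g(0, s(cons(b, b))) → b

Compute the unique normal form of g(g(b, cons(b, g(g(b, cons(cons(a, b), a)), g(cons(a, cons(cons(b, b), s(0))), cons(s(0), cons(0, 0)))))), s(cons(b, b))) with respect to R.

1. g(g(b, cons(b, g(g(b, cons(cons(a, b), a)), g(cons(a, cons(cons(b, b), s(0))), cons(s(0), cons(0, 0)))))), s(cons(b, b)))  →  g(0, s(cons(b, b)))   [R4 at 1]
2. g(0, s(cons(b, b)))  →  b   [R6 at ε]

b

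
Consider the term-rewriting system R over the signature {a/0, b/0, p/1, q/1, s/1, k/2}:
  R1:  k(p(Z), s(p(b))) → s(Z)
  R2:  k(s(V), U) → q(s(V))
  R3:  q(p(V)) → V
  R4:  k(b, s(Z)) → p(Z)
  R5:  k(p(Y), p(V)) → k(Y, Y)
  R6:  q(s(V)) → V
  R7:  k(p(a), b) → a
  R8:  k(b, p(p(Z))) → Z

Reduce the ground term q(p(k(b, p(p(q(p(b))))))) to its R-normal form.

b

1. q(p(k(b, p(p(q(p(b)))))))  →  k(b, p(p(q(p(b)))))   [R3 at ε]
2. k(b, p(p(q(p(b)))))  →  q(p(b))   [R8 at ε]
3. q(p(b))  →  b   [R3 at ε]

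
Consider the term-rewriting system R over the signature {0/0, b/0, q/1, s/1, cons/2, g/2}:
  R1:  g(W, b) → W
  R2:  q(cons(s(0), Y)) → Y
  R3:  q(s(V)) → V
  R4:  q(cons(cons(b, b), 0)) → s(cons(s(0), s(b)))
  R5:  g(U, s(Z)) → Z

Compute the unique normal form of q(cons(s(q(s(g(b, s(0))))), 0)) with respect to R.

0

1. q(cons(s(q(s(g(b, s(0))))), 0))  →  q(cons(s(g(b, s(0))), 0))   [R3 at 1.1.1]
2. q(cons(s(g(b, s(0))), 0))  →  q(cons(s(0), 0))   [R5 at 1.1.1]
3. q(cons(s(0), 0))  →  0   [R2 at ε]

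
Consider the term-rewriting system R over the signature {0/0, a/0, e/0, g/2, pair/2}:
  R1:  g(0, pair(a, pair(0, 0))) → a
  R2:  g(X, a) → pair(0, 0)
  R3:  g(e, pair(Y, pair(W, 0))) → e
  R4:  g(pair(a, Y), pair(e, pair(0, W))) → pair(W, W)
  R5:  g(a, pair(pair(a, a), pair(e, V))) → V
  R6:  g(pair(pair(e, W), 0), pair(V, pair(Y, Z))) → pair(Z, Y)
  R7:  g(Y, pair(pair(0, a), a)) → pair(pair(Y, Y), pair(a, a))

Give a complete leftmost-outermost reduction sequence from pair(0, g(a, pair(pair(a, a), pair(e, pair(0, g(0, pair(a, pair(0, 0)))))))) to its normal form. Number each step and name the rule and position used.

pair(0, pair(0, a))

1. pair(0, g(a, pair(pair(a, a), pair(e, pair(0, g(0, pair(a, pair(0, 0))))))))  →  pair(0, pair(0, g(0, pair(a, pair(0, 0)))))   [R5 at 2]
2. pair(0, pair(0, g(0, pair(a, pair(0, 0)))))  →  pair(0, pair(0, a))   [R1 at 2.2]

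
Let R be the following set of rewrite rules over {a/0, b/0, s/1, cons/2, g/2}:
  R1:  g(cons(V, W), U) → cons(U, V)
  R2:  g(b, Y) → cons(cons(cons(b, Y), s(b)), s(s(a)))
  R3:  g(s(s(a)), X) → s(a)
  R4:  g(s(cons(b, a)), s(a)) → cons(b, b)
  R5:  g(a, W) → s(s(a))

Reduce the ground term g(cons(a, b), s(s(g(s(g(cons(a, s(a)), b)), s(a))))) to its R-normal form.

1. g(cons(a, b), s(s(g(s(g(cons(a, s(a)), b)), s(a)))))  →  cons(s(s(g(s(g(cons(a, s(a)), b)), s(a)))), a)   [R1 at ε]
2. cons(s(s(g(s(g(cons(a, s(a)), b)), s(a)))), a)  →  cons(s(s(g(s(cons(b, a)), s(a)))), a)   [R1 at 1.1.1.1.1]
3. cons(s(s(g(s(cons(b, a)), s(a)))), a)  →  cons(s(s(cons(b, b))), a)   [R4 at 1.1.1]

cons(s(s(cons(b, b))), a)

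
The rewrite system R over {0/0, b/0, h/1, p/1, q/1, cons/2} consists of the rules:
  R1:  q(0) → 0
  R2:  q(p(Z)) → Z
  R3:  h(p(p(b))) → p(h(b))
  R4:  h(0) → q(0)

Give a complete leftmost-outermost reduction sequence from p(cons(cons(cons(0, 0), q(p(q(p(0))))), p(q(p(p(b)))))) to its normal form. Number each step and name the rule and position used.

1. p(cons(cons(cons(0, 0), q(p(q(p(0))))), p(q(p(p(b))))))  →  p(cons(cons(cons(0, 0), q(p(0))), p(q(p(p(b))))))   [R2 at 1.1.2]
2. p(cons(cons(cons(0, 0), q(p(0))), p(q(p(p(b))))))  →  p(cons(cons(cons(0, 0), 0), p(q(p(p(b))))))   [R2 at 1.1.2]
3. p(cons(cons(cons(0, 0), 0), p(q(p(p(b))))))  →  p(cons(cons(cons(0, 0), 0), p(p(b))))   [R2 at 1.2.1]

p(cons(cons(cons(0, 0), 0), p(p(b))))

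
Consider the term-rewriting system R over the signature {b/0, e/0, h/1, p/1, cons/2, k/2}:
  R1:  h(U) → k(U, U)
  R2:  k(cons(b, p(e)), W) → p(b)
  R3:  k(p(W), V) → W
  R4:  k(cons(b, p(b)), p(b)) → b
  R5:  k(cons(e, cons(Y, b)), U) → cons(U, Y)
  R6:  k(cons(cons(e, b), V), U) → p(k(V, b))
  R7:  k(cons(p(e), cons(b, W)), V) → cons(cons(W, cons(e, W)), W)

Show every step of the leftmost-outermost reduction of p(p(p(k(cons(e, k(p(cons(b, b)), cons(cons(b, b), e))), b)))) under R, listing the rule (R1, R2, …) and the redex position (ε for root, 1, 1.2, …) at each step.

p(p(p(cons(b, b))))

1. p(p(p(k(cons(e, k(p(cons(b, b)), cons(cons(b, b), e))), b))))  →  p(p(p(k(cons(e, cons(b, b)), b))))   [R3 at 1.1.1.1.2]
2. p(p(p(k(cons(e, cons(b, b)), b))))  →  p(p(p(cons(b, b))))   [R5 at 1.1.1]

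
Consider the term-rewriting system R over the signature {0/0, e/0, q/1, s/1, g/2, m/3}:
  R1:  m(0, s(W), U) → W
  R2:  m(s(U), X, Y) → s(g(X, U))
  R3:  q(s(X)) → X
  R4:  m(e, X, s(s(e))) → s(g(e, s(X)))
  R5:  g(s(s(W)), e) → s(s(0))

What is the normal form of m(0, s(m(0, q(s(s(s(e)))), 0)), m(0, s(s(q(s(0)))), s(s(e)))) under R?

1. m(0, s(m(0, q(s(s(s(e)))), 0)), m(0, s(s(q(s(0)))), s(s(e))))  →  m(0, q(s(s(s(e)))), 0)   [R1 at ε]
2. m(0, q(s(s(s(e)))), 0)  →  m(0, s(s(e)), 0)   [R3 at 2]
3. m(0, s(s(e)), 0)  →  s(e)   [R1 at ε]

s(e)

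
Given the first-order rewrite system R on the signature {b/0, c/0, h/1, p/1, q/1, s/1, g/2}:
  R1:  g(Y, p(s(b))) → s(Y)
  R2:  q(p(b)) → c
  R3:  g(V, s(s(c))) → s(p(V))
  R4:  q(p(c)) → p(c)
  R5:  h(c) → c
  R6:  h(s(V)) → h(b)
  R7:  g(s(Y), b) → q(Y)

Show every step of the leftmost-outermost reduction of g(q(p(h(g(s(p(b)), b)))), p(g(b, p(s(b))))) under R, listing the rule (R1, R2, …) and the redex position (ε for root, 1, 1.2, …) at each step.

1. g(q(p(h(g(s(p(b)), b)))), p(g(b, p(s(b)))))  →  g(q(p(h(q(p(b))))), p(g(b, p(s(b)))))   [R7 at 1.1.1.1]
2. g(q(p(h(q(p(b))))), p(g(b, p(s(b)))))  →  g(q(p(h(c))), p(g(b, p(s(b)))))   [R2 at 1.1.1.1]
3. g(q(p(h(c))), p(g(b, p(s(b)))))  →  g(q(p(c)), p(g(b, p(s(b)))))   [R5 at 1.1.1]
4. g(q(p(c)), p(g(b, p(s(b)))))  →  g(p(c), p(g(b, p(s(b)))))   [R4 at 1]
5. g(p(c), p(g(b, p(s(b)))))  →  g(p(c), p(s(b)))   [R1 at 2.1]
6. g(p(c), p(s(b)))  →  s(p(c))   [R1 at ε]

s(p(c))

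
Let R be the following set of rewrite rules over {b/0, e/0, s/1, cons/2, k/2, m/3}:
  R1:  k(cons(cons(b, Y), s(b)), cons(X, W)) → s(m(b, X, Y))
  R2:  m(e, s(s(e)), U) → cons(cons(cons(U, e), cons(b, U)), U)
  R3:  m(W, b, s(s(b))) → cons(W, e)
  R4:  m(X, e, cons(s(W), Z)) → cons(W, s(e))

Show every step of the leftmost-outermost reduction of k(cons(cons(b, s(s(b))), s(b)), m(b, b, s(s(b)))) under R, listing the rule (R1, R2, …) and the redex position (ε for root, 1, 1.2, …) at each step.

1. k(cons(cons(b, s(s(b))), s(b)), m(b, b, s(s(b))))  →  k(cons(cons(b, s(s(b))), s(b)), cons(b, e))   [R3 at 2]
2. k(cons(cons(b, s(s(b))), s(b)), cons(b, e))  →  s(m(b, b, s(s(b))))   [R1 at ε]
3. s(m(b, b, s(s(b))))  →  s(cons(b, e))   [R3 at 1]

s(cons(b, e))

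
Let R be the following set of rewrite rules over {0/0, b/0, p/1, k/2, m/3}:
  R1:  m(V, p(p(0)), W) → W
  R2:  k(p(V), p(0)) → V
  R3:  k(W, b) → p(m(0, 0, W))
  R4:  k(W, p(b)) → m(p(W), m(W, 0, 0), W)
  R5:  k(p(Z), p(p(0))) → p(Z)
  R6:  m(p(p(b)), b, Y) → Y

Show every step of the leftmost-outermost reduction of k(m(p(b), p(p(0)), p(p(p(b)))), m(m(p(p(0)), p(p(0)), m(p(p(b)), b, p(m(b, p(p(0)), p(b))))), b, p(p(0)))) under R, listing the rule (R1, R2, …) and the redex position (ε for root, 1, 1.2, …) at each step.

1. k(m(p(b), p(p(0)), p(p(p(b)))), m(m(p(p(0)), p(p(0)), m(p(p(b)), b, p(m(b, p(p(0)), p(b))))), b, p(p(0))))  →  k(p(p(p(b))), m(m(p(p(0)), p(p(0)), m(p(p(b)), b, p(m(b, p(p(0)), p(b))))), b, p(p(0))))   [R1 at 1]
2. k(p(p(p(b))), m(m(p(p(0)), p(p(0)), m(p(p(b)), b, p(m(b, p(p(0)), p(b))))), b, p(p(0))))  →  k(p(p(p(b))), m(m(p(p(b)), b, p(m(b, p(p(0)), p(b)))), b, p(p(0))))   [R1 at 2.1]
3. k(p(p(p(b))), m(m(p(p(b)), b, p(m(b, p(p(0)), p(b)))), b, p(p(0))))  →  k(p(p(p(b))), m(p(m(b, p(p(0)), p(b))), b, p(p(0))))   [R6 at 2.1]
4. k(p(p(p(b))), m(p(m(b, p(p(0)), p(b))), b, p(p(0))))  →  k(p(p(p(b))), m(p(p(b)), b, p(p(0))))   [R1 at 2.1.1]
5. k(p(p(p(b))), m(p(p(b)), b, p(p(0))))  →  k(p(p(p(b))), p(p(0)))   [R6 at 2]
6. k(p(p(p(b))), p(p(0)))  →  p(p(p(b)))   [R5 at ε]

p(p(p(b)))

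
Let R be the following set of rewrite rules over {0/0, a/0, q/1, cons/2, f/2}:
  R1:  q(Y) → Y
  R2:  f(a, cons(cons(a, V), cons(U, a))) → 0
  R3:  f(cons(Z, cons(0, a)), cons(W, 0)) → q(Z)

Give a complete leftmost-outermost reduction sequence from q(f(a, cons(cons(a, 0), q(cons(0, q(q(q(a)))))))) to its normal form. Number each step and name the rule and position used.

0

1. q(f(a, cons(cons(a, 0), q(cons(0, q(q(q(a))))))))  →  f(a, cons(cons(a, 0), q(cons(0, q(q(q(a)))))))   [R1 at ε]
2. f(a, cons(cons(a, 0), q(cons(0, q(q(q(a)))))))  →  f(a, cons(cons(a, 0), cons(0, q(q(q(a))))))   [R1 at 2.2]
3. f(a, cons(cons(a, 0), cons(0, q(q(q(a))))))  →  f(a, cons(cons(a, 0), cons(0, q(q(a)))))   [R1 at 2.2.2]
4. f(a, cons(cons(a, 0), cons(0, q(q(a)))))  →  f(a, cons(cons(a, 0), cons(0, q(a))))   [R1 at 2.2.2]
5. f(a, cons(cons(a, 0), cons(0, q(a))))  →  f(a, cons(cons(a, 0), cons(0, a)))   [R1 at 2.2.2]
6. f(a, cons(cons(a, 0), cons(0, a)))  →  0   [R2 at ε]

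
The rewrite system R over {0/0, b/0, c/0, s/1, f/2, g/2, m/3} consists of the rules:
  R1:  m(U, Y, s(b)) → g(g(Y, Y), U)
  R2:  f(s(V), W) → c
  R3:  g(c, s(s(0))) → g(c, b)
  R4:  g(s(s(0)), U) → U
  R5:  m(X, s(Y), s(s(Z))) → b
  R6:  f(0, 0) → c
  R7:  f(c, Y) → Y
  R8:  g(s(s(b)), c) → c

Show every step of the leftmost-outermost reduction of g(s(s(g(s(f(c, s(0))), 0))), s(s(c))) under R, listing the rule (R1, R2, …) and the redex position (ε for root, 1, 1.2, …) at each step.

1. g(s(s(g(s(f(c, s(0))), 0))), s(s(c)))  →  g(s(s(g(s(s(0)), 0))), s(s(c)))   [R7 at 1.1.1.1.1]
2. g(s(s(g(s(s(0)), 0))), s(s(c)))  →  g(s(s(0)), s(s(c)))   [R4 at 1.1.1]
3. g(s(s(0)), s(s(c)))  →  s(s(c))   [R4 at ε]

s(s(c))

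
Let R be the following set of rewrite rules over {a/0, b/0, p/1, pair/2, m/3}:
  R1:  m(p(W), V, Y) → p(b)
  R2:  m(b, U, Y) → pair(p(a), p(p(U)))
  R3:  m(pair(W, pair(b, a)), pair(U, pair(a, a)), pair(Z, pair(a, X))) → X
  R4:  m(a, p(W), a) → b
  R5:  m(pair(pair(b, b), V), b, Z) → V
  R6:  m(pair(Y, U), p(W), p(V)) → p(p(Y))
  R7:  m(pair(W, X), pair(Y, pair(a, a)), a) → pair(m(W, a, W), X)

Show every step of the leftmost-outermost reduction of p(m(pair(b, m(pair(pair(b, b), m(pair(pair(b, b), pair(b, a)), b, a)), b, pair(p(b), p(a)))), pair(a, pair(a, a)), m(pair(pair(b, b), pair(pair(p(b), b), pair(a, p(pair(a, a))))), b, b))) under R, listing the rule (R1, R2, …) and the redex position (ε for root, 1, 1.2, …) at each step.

p(p(pair(a, a)))

1. p(m(pair(b, m(pair(pair(b, b), m(pair(pair(b, b), pair(b, a)), b, a)), b, pair(p(b), p(a)))), pair(a, pair(a, a)), m(pair(pair(b, b), pair(pair(p(b), b), pair(a, p(pair(a, a))))), b, b)))  →  p(m(pair(b, m(pair(pair(b, b), pair(b, a)), b, a)), pair(a, pair(a, a)), m(pair(pair(b, b), pair(pair(p(b), b), pair(a, p(pair(a, a))))), b, b)))   [R5 at 1.1.2]
2. p(m(pair(b, m(pair(pair(b, b), pair(b, a)), b, a)), pair(a, pair(a, a)), m(pair(pair(b, b), pair(pair(p(b), b), pair(a, p(pair(a, a))))), b, b)))  →  p(m(pair(b, pair(b, a)), pair(a, pair(a, a)), m(pair(pair(b, b), pair(pair(p(b), b), pair(a, p(pair(a, a))))), b, b)))   [R5 at 1.1.2]
3. p(m(pair(b, pair(b, a)), pair(a, pair(a, a)), m(pair(pair(b, b), pair(pair(p(b), b), pair(a, p(pair(a, a))))), b, b)))  →  p(m(pair(b, pair(b, a)), pair(a, pair(a, a)), pair(pair(p(b), b), pair(a, p(pair(a, a))))))   [R5 at 1.3]
4. p(m(pair(b, pair(b, a)), pair(a, pair(a, a)), pair(pair(p(b), b), pair(a, p(pair(a, a))))))  →  p(p(pair(a, a)))   [R3 at 1]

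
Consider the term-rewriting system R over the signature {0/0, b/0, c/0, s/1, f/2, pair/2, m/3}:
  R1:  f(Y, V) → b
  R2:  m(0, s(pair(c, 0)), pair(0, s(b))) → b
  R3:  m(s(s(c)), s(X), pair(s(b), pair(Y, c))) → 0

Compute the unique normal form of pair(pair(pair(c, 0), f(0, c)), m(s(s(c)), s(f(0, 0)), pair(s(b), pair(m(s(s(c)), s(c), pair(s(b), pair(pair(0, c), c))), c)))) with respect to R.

pair(pair(pair(c, 0), b), 0)

1. pair(pair(pair(c, 0), f(0, c)), m(s(s(c)), s(f(0, 0)), pair(s(b), pair(m(s(s(c)), s(c), pair(s(b), pair(pair(0, c), c))), c))))  →  pair(pair(pair(c, 0), b), m(s(s(c)), s(f(0, 0)), pair(s(b), pair(m(s(s(c)), s(c), pair(s(b), pair(pair(0, c), c))), c))))   [R1 at 1.2]
2. pair(pair(pair(c, 0), b), m(s(s(c)), s(f(0, 0)), pair(s(b), pair(m(s(s(c)), s(c), pair(s(b), pair(pair(0, c), c))), c))))  →  pair(pair(pair(c, 0), b), 0)   [R3 at 2]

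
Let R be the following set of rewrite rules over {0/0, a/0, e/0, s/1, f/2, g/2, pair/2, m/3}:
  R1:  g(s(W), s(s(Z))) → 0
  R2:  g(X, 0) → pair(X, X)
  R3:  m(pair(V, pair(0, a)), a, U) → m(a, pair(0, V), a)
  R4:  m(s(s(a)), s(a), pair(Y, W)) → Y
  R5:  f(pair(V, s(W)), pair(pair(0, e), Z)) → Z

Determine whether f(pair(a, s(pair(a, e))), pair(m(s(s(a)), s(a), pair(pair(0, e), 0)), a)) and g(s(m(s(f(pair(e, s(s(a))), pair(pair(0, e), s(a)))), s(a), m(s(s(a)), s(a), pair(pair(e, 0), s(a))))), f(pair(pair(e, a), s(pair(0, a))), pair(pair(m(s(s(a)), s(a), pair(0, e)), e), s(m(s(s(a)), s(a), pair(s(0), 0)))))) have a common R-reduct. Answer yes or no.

no — NF(t₁) = a, NF(t₂) = 0

Reduce t₁ = f(pair(a, s(pair(a, e))), pair(m(s(s(a)), s(a), pair(pair(0, e), 0)), a)):
1. f(pair(a, s(pair(a, e))), pair(m(s(s(a)), s(a), pair(pair(0, e), 0)), a))  →  f(pair(a, s(pair(a, e))), pair(pair(0, e), a))   [R4 at 2.1]
2. f(pair(a, s(pair(a, e))), pair(pair(0, e), a))  →  a   [R5 at ε]

Reduce t₂ = g(s(m(s(f(pair(e, s(s(a))), pair(pair(0, e), s(a)))), s(a), m(s(s(a)), s(a), pair(pair(e, 0), s(a))))), f(pair(pair(e, a), s(pair(0, a))), pair(pair(m(s(s(a)), s(a), pair(0, e)), e), s(m(s(s(a)), s(a), pair(s(0), 0)))))):
1. g(s(m(s(f(pair(e, s(s(a))), pair(pair(0, e), s(a)))), s(a), m(s(s(a)), s(a), pair(pair(e, 0), s(a))))), f(pair(pair(e, a), s(pair(0, a))), pair(pair(m(s(s(a)), s(a), pair(0, e)), e), s(m(s(s(a)), s(a), pair(s(0), 0))))))  →  g(s(m(s(s(a)), s(a), m(s(s(a)), s(a), pair(pair(e, 0), s(a))))), f(pair(pair(e, a), s(pair(0, a))), pair(pair(m(s(s(a)), s(a), pair(0, e)), e), s(m(s(s(a)), s(a), pair(s(0), 0))))))   [R5 at 1.1.1.1]
2. g(s(m(s(s(a)), s(a), m(s(s(a)), s(a), pair(pair(e, 0), s(a))))), f(pair(pair(e, a), s(pair(0, a))), pair(pair(m(s(s(a)), s(a), pair(0, e)), e), s(m(s(s(a)), s(a), pair(s(0), 0))))))  →  g(s(m(s(s(a)), s(a), pair(e, 0))), f(pair(pair(e, a), s(pair(0, a))), pair(pair(m(s(s(a)), s(a), pair(0, e)), e), s(m(s(s(a)), s(a), pair(s(0), 0))))))   [R4 at 1.1.3]
3. g(s(m(s(s(a)), s(a), pair(e, 0))), f(pair(pair(e, a), s(pair(0, a))), pair(pair(m(s(s(a)), s(a), pair(0, e)), e), s(m(s(s(a)), s(a), pair(s(0), 0))))))  →  g(s(e), f(pair(pair(e, a), s(pair(0, a))), pair(pair(m(s(s(a)), s(a), pair(0, e)), e), s(m(s(s(a)), s(a), pair(s(0), 0))))))   [R4 at 1.1]
4. g(s(e), f(pair(pair(e, a), s(pair(0, a))), pair(pair(m(s(s(a)), s(a), pair(0, e)), e), s(m(s(s(a)), s(a), pair(s(0), 0))))))  →  g(s(e), f(pair(pair(e, a), s(pair(0, a))), pair(pair(0, e), s(m(s(s(a)), s(a), pair(s(0), 0))))))   [R4 at 2.2.1.1]
5. g(s(e), f(pair(pair(e, a), s(pair(0, a))), pair(pair(0, e), s(m(s(s(a)), s(a), pair(s(0), 0))))))  →  g(s(e), s(m(s(s(a)), s(a), pair(s(0), 0))))   [R5 at 2]
6. g(s(e), s(m(s(s(a)), s(a), pair(s(0), 0))))  →  g(s(e), s(s(0)))   [R4 at 2.1]
7. g(s(e), s(s(0)))  →  0   [R1 at ε]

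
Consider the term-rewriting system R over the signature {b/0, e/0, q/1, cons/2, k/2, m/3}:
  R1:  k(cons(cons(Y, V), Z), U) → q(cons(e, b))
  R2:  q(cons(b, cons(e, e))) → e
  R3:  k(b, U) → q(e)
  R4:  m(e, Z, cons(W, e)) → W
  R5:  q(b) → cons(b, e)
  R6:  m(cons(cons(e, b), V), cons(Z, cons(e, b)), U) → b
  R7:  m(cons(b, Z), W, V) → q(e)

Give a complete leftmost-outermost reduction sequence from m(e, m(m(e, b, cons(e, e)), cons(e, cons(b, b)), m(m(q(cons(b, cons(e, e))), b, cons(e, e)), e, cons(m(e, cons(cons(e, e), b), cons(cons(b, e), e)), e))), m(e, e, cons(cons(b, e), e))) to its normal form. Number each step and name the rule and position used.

b

1. m(e, m(m(e, b, cons(e, e)), cons(e, cons(b, b)), m(m(q(cons(b, cons(e, e))), b, cons(e, e)), e, cons(m(e, cons(cons(e, e), b), cons(cons(b, e), e)), e))), m(e, e, cons(cons(b, e), e)))  →  m(e, m(e, cons(e, cons(b, b)), m(m(q(cons(b, cons(e, e))), b, cons(e, e)), e, cons(m(e, cons(cons(e, e), b), cons(cons(b, e), e)), e))), m(e, e, cons(cons(b, e), e)))   [R4 at 2.1]
2. m(e, m(e, cons(e, cons(b, b)), m(m(q(cons(b, cons(e, e))), b, cons(e, e)), e, cons(m(e, cons(cons(e, e), b), cons(cons(b, e), e)), e))), m(e, e, cons(cons(b, e), e)))  →  m(e, m(e, cons(e, cons(b, b)), m(m(e, b, cons(e, e)), e, cons(m(e, cons(cons(e, e), b), cons(cons(b, e), e)), e))), m(e, e, cons(cons(b, e), e)))   [R2 at 2.3.1.1]
3. m(e, m(e, cons(e, cons(b, b)), m(m(e, b, cons(e, e)), e, cons(m(e, cons(cons(e, e), b), cons(cons(b, e), e)), e))), m(e, e, cons(cons(b, e), e)))  →  m(e, m(e, cons(e, cons(b, b)), m(e, e, cons(m(e, cons(cons(e, e), b), cons(cons(b, e), e)), e))), m(e, e, cons(cons(b, e), e)))   [R4 at 2.3.1]
4. m(e, m(e, cons(e, cons(b, b)), m(e, e, cons(m(e, cons(cons(e, e), b), cons(cons(b, e), e)), e))), m(e, e, cons(cons(b, e), e)))  →  m(e, m(e, cons(e, cons(b, b)), m(e, cons(cons(e, e), b), cons(cons(b, e), e))), m(e, e, cons(cons(b, e), e)))   [R4 at 2.3]
5. m(e, m(e, cons(e, cons(b, b)), m(e, cons(cons(e, e), b), cons(cons(b, e), e))), m(e, e, cons(cons(b, e), e)))  →  m(e, m(e, cons(e, cons(b, b)), cons(b, e)), m(e, e, cons(cons(b, e), e)))   [R4 at 2.3]
6. m(e, m(e, cons(e, cons(b, b)), cons(b, e)), m(e, e, cons(cons(b, e), e)))  →  m(e, b, m(e, e, cons(cons(b, e), e)))   [R4 at 2]
7. m(e, b, m(e, e, cons(cons(b, e), e)))  →  m(e, b, cons(b, e))   [R4 at 3]
8. m(e, b, cons(b, e))  →  b   [R4 at ε]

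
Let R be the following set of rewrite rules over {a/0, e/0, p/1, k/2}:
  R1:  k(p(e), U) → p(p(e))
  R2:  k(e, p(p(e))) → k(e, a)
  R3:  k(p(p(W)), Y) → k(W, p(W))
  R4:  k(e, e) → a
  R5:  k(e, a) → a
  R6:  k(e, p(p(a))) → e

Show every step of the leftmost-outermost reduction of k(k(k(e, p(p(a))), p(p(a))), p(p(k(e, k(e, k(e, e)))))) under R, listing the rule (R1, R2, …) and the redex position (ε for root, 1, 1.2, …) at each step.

1. k(k(k(e, p(p(a))), p(p(a))), p(p(k(e, k(e, k(e, e))))))  →  k(k(e, p(p(a))), p(p(k(e, k(e, k(e, e))))))   [R6 at 1.1]
2. k(k(e, p(p(a))), p(p(k(e, k(e, k(e, e))))))  →  k(e, p(p(k(e, k(e, k(e, e))))))   [R6 at 1]
3. k(e, p(p(k(e, k(e, k(e, e))))))  →  k(e, p(p(k(e, k(e, a)))))   [R4 at 2.1.1.2.2]
4. k(e, p(p(k(e, k(e, a)))))  →  k(e, p(p(k(e, a))))   [R5 at 2.1.1.2]
5. k(e, p(p(k(e, a))))  →  k(e, p(p(a)))   [R5 at 2.1.1]
6. k(e, p(p(a)))  →  e   [R6 at ε]

e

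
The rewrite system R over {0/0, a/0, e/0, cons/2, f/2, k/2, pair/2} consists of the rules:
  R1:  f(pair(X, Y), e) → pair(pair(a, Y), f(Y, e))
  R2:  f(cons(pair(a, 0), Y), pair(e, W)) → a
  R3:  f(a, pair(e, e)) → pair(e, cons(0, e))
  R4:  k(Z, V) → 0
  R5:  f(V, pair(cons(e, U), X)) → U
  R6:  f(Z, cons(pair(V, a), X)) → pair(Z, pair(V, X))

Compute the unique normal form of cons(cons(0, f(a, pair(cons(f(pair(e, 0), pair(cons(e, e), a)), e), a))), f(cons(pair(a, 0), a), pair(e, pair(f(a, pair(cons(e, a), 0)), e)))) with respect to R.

1. cons(cons(0, f(a, pair(cons(f(pair(e, 0), pair(cons(e, e), a)), e), a))), f(cons(pair(a, 0), a), pair(e, pair(f(a, pair(cons(e, a), 0)), e))))  →  cons(cons(0, f(a, pair(cons(e, e), a))), f(cons(pair(a, 0), a), pair(e, pair(f(a, pair(cons(e, a), 0)), e))))   [R5 at 1.2.2.1.1]
2. cons(cons(0, f(a, pair(cons(e, e), a))), f(cons(pair(a, 0), a), pair(e, pair(f(a, pair(cons(e, a), 0)), e))))  →  cons(cons(0, e), f(cons(pair(a, 0), a), pair(e, pair(f(a, pair(cons(e, a), 0)), e))))   [R5 at 1.2]
3. cons(cons(0, e), f(cons(pair(a, 0), a), pair(e, pair(f(a, pair(cons(e, a), 0)), e))))  →  cons(cons(0, e), a)   [R2 at 2]

cons(cons(0, e), a)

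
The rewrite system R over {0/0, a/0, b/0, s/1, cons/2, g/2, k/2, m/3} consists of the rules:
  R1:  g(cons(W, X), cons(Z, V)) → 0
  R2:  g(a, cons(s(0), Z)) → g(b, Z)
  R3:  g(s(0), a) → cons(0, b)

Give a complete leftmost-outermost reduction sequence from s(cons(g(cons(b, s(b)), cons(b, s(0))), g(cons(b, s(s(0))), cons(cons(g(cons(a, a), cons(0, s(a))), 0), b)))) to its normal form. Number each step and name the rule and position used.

1. s(cons(g(cons(b, s(b)), cons(b, s(0))), g(cons(b, s(s(0))), cons(cons(g(cons(a, a), cons(0, s(a))), 0), b))))  →  s(cons(0, g(cons(b, s(s(0))), cons(cons(g(cons(a, a), cons(0, s(a))), 0), b))))   [R1 at 1.1]
2. s(cons(0, g(cons(b, s(s(0))), cons(cons(g(cons(a, a), cons(0, s(a))), 0), b))))  →  s(cons(0, 0))   [R1 at 1.2]

s(cons(0, 0))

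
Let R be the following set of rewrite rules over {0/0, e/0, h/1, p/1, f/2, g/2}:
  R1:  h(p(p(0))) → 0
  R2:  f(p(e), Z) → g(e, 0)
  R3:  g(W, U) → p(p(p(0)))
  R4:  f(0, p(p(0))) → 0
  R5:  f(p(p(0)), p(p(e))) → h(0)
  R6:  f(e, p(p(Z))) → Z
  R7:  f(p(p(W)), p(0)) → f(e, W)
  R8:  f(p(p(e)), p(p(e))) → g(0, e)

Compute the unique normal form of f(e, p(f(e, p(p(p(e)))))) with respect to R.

1. f(e, p(f(e, p(p(p(e))))))  →  f(e, p(p(e)))   [R6 at 2.1]
2. f(e, p(p(e)))  →  e   [R6 at ε]

e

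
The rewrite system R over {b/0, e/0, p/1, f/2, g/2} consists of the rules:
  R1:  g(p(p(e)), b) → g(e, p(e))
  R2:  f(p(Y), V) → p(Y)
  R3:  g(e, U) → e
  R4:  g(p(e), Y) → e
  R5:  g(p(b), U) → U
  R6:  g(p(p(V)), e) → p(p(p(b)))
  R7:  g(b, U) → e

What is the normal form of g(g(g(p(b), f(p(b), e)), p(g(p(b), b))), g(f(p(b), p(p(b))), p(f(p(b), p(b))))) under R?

1. g(g(g(p(b), f(p(b), e)), p(g(p(b), b))), g(f(p(b), p(p(b))), p(f(p(b), p(b)))))  →  g(g(f(p(b), e), p(g(p(b), b))), g(f(p(b), p(p(b))), p(f(p(b), p(b)))))   [R5 at 1.1]
2. g(g(f(p(b), e), p(g(p(b), b))), g(f(p(b), p(p(b))), p(f(p(b), p(b)))))  →  g(g(p(b), p(g(p(b), b))), g(f(p(b), p(p(b))), p(f(p(b), p(b)))))   [R2 at 1.1]
3. g(g(p(b), p(g(p(b), b))), g(f(p(b), p(p(b))), p(f(p(b), p(b)))))  →  g(p(g(p(b), b)), g(f(p(b), p(p(b))), p(f(p(b), p(b)))))   [R5 at 1]
4. g(p(g(p(b), b)), g(f(p(b), p(p(b))), p(f(p(b), p(b)))))  →  g(p(b), g(f(p(b), p(p(b))), p(f(p(b), p(b)))))   [R5 at 1.1]
5. g(p(b), g(f(p(b), p(p(b))), p(f(p(b), p(b)))))  →  g(f(p(b), p(p(b))), p(f(p(b), p(b))))   [R5 at ε]
6. g(f(p(b), p(p(b))), p(f(p(b), p(b))))  →  g(p(b), p(f(p(b), p(b))))   [R2 at 1]
7. g(p(b), p(f(p(b), p(b))))  →  p(f(p(b), p(b)))   [R5 at ε]
8. p(f(p(b), p(b)))  →  p(p(b))   [R2 at 1]

p(p(b))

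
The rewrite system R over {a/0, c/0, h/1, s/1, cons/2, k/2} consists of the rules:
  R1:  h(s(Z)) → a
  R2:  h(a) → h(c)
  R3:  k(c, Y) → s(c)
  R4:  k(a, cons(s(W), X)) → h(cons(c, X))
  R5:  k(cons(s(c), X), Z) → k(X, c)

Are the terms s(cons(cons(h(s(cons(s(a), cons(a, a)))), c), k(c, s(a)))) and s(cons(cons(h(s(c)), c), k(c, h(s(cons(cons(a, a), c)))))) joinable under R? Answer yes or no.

Reduce t₁ = s(cons(cons(h(s(cons(s(a), cons(a, a)))), c), k(c, s(a)))):
1. s(cons(cons(h(s(cons(s(a), cons(a, a)))), c), k(c, s(a))))  →  s(cons(cons(a, c), k(c, s(a))))   [R1 at 1.1.1]
2. s(cons(cons(a, c), k(c, s(a))))  →  s(cons(cons(a, c), s(c)))   [R3 at 1.2]

Reduce t₂ = s(cons(cons(h(s(c)), c), k(c, h(s(cons(cons(a, a), c)))))):
1. s(cons(cons(h(s(c)), c), k(c, h(s(cons(cons(a, a), c))))))  →  s(cons(cons(a, c), k(c, h(s(cons(cons(a, a), c))))))   [R1 at 1.1.1]
2. s(cons(cons(a, c), k(c, h(s(cons(cons(a, a), c))))))  →  s(cons(cons(a, c), s(c)))   [R3 at 1.2]

yes — NF(t₁) = s(cons(cons(a, c), s(c))), NF(t₂) = s(cons(cons(a, c), s(c)))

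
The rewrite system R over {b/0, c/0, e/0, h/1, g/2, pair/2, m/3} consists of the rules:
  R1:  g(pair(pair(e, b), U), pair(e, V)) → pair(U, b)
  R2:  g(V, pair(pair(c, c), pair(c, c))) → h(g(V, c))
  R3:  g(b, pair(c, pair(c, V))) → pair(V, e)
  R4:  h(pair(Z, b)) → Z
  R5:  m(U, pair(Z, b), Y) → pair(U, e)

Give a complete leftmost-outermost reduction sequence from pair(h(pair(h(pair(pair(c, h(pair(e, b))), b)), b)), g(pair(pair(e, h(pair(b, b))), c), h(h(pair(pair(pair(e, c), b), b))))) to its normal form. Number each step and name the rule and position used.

1. pair(h(pair(h(pair(pair(c, h(pair(e, b))), b)), b)), g(pair(pair(e, h(pair(b, b))), c), h(h(pair(pair(pair(e, c), b), b)))))  →  pair(h(pair(pair(c, h(pair(e, b))), b)), g(pair(pair(e, h(pair(b, b))), c), h(h(pair(pair(pair(e, c), b), b)))))   [R4 at 1]
2. pair(h(pair(pair(c, h(pair(e, b))), b)), g(pair(pair(e, h(pair(b, b))), c), h(h(pair(pair(pair(e, c), b), b)))))  →  pair(pair(c, h(pair(e, b))), g(pair(pair(e, h(pair(b, b))), c), h(h(pair(pair(pair(e, c), b), b)))))   [R4 at 1]
3. pair(pair(c, h(pair(e, b))), g(pair(pair(e, h(pair(b, b))), c), h(h(pair(pair(pair(e, c), b), b)))))  →  pair(pair(c, e), g(pair(pair(e, h(pair(b, b))), c), h(h(pair(pair(pair(e, c), b), b)))))   [R4 at 1.2]
4. pair(pair(c, e), g(pair(pair(e, h(pair(b, b))), c), h(h(pair(pair(pair(e, c), b), b)))))  →  pair(pair(c, e), g(pair(pair(e, b), c), h(h(pair(pair(pair(e, c), b), b)))))   [R4 at 2.1.1.2]
5. pair(pair(c, e), g(pair(pair(e, b), c), h(h(pair(pair(pair(e, c), b), b)))))  →  pair(pair(c, e), g(pair(pair(e, b), c), h(pair(pair(e, c), b))))   [R4 at 2.2.1]
6. pair(pair(c, e), g(pair(pair(e, b), c), h(pair(pair(e, c), b))))  →  pair(pair(c, e), g(pair(pair(e, b), c), pair(e, c)))   [R4 at 2.2]
7. pair(pair(c, e), g(pair(pair(e, b), c), pair(e, c)))  →  pair(pair(c, e), pair(c, b))   [R1 at 2]

pair(pair(c, e), pair(c, b))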